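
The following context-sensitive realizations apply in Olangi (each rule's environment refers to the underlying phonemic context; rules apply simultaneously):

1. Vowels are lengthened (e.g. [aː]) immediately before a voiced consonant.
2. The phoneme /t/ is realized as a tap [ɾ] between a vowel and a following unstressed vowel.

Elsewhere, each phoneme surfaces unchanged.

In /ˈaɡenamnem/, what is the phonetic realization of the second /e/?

Rule 1 applies to /e/ (between /n/ and /m/: before a voiced consonant) → [eː].

[eː]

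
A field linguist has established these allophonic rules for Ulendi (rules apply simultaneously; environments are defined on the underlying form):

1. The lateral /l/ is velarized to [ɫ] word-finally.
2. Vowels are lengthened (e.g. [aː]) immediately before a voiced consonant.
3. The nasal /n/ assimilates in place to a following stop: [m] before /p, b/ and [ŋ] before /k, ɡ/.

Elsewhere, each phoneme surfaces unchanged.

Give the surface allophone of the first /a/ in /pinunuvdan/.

[aː]

/a/ — between /d/ and /n/, before a voiced consonant — surfaces as [aː] (rule 2).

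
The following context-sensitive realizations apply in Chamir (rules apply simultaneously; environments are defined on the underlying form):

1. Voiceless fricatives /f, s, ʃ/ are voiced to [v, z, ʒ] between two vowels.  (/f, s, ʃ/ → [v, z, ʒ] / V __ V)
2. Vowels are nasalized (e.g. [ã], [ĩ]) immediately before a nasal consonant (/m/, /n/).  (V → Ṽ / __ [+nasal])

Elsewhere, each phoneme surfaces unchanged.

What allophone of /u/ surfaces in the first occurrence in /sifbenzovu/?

[u]

/u/ (word-final) is in the target of rule 2 but the environment (before a nasal consonant) is not met → [u].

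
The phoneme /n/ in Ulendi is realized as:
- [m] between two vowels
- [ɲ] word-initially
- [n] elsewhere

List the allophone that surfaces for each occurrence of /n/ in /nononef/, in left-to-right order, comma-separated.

Occurrence 1 (position 1): word-initially → [ɲ].
Occurrence 2 (position 3): between two vowels → [m].
Occurrence 3 (position 5): between two vowels → [m].

[ɲ], [m], [m]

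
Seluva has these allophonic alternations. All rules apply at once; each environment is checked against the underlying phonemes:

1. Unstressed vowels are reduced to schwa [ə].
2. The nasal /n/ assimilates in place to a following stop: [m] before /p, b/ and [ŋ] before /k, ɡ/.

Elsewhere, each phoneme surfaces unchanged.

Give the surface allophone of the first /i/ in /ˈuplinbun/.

Rule 1 applies to /i/ (between /l/ and /n/: in an unstressed syllable) → [ə].

[ə]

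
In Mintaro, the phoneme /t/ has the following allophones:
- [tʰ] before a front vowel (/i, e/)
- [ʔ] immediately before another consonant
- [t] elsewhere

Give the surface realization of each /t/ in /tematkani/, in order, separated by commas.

Occurrence 1 (position 1): before a front vowel (/i, e/) → [tʰ].
Occurrence 2 (position 5): immediately before another consonant → [ʔ].

[tʰ], [ʔ]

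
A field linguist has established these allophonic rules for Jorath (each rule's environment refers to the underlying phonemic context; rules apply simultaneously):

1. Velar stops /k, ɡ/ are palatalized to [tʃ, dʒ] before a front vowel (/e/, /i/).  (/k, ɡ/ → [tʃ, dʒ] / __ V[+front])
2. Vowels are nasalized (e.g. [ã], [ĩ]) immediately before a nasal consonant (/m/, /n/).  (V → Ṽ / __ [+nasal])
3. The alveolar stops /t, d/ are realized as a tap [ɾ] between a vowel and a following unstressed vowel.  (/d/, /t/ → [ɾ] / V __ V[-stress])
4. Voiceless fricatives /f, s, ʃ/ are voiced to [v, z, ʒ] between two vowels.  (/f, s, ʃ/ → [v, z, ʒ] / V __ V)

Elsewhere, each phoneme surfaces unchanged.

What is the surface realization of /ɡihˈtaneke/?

/ɡ/ (word-initial): before a front vowel, so rule 1 applies → [dʒ].
/i/ (between /ɡ/ and /h/) fails the environment for rule 2, so it stays [i].
/h/ (between /i/ and /t/) is unaffected → [h].
/t/ (between /h/ and /a/): rule 3 targets it, but not between a vowel and a following unstressed vowel → unchanged [t].
/a/ (between /t/ and /n/) occurs before a nasal consonant → [ã] by rule 2.
/n/ — not in any rule's target class → [n].
/e/ — between /n/ and /k/; rule 2 does not apply here → [e].
/k/ meets the environment for rule 1 (before a front vowel) → [tʃ].
/e/ — word-final; rule 2 does not apply here → [e].

[dʒihˈtãnetʃe]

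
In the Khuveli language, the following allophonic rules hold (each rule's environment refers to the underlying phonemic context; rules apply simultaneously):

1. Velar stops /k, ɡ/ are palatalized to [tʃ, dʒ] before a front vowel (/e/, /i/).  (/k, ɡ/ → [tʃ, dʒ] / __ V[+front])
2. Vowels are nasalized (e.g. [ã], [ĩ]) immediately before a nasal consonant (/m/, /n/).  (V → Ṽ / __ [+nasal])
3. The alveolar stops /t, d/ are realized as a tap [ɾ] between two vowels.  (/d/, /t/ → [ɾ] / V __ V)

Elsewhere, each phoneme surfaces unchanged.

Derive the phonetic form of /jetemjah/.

/j/ stays [j].
/e/ — between /j/ and /t/; rule 2 does not apply here → [e].
/t/ (between /e/ and /e/) occurs between two vowels → [ɾ] by rule 3.
Rule 2 applies to /e/ (between /t/ and /m/: before a nasal consonant) → [ẽ].
/m/ stays [m].
/j/ (between /m/ and /a/): no rule targets it → [j].
/a/ (between /j/ and /h/) is in the target of rule 2 but the environment (before a nasal consonant) is not met → [a].
/h/ (word-final) is unaffected → [h].

[jeɾẽmjah]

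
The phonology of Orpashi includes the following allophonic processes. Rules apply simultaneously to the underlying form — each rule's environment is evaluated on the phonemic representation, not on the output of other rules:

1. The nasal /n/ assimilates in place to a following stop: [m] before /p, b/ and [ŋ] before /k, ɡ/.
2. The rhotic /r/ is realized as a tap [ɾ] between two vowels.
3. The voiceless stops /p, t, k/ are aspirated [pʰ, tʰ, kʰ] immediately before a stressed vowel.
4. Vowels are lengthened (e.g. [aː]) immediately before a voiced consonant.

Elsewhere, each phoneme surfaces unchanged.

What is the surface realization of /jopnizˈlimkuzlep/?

/j/ — not in any rule's target class → [j].
/o/ (between /j/ and /p/): rule 4 targets it, but not before a voiced consonant → unchanged [o].
/p/ (between /o/ and /n/) fails the environment for rule 3, so it stays [p].
/n/ — between /p/ and /i/; rule 1 does not apply here → [n].
Rule 4 applies to /i/ (between /n/ and /z/: before a voiced consonant) → [iː].
/z/ (between /i/ and /l/) is unaffected → [z].
/l/ — not in any rule's target class → [l].
/i/ — between /l/ and /m/, before a voiced consonant — surfaces as [iː] (rule 4).
/m/ (between /i/ and /k/): no rule targets it → [m].
/k/ (between /m/ and /u/) fails the environment for rule 3, so it stays [k].
/u/ — between /k/ and /z/, before a voiced consonant — surfaces as [uː] (rule 4).
/z/ — not in any rule's target class → [z].
/l/ (between /z/ and /e/) is unaffected → [l].
/e/ — between /l/ and /p/; rule 4 does not apply here → [e].
/p/ (word-final): rule 3 targets it, but not immediately before a stressed vowel → unchanged [p].

[jopniːzˈliːmkuːzlep]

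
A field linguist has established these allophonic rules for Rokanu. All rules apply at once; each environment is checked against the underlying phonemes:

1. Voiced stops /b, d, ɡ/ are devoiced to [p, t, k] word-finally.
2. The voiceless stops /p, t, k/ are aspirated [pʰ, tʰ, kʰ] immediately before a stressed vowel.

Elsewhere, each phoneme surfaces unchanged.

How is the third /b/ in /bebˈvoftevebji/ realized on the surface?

[b]

/b/ — between /e/ and /j/; rule 1 does not apply here → [b].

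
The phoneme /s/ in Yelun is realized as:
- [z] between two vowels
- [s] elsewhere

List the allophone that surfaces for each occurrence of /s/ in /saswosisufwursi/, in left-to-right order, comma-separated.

Occurrence 1 (position 1): no conditioning environment matches → elsewhere allophone [s].
Occurrence 2 (position 3): no conditioning environment matches → elsewhere allophone [s].
Occurrence 3 (position 6): between two vowels → [z].
Occurrence 4 (position 8): between two vowels → [z].
Occurrence 5 (position 14): no conditioning environment matches → elsewhere allophone [s].

[s], [s], [z], [z], [s]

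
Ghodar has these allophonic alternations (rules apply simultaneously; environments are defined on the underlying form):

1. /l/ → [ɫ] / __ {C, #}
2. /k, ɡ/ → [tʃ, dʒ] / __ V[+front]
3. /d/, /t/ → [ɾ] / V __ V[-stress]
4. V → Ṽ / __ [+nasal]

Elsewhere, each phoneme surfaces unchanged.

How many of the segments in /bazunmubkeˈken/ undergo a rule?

Segments that undergo a rule: /u/ → [ũ] (rule 4); /k/ → [tʃ] (rule 2); /k/ → [tʃ] (rule 2); /e/ → [ẽ] (rule 4).
All other segments surface unchanged.

4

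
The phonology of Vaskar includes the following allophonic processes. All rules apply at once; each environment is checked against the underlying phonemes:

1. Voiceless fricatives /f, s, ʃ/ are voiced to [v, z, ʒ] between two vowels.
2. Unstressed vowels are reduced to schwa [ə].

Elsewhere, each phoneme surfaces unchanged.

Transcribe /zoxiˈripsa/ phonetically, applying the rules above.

[zəxəˈripsə]

/z/ stays [z].
/o/ — between /z/ and /x/, in an unstressed syllable — surfaces as [ə] (rule 2).
/x/ stays [x].
/i/ — between /x/ and /r/, in an unstressed syllable — surfaces as [ə] (rule 2).
/r/ (between /i/ and /i/): no rule targets it → [r].
/i/ (between /r/ and /p/): rule 2 targets it, but not in an unstressed syllable → unchanged [i].
/p/ (between /i/ and /s/): no rule targets it → [p].
/s/ — between /p/ and /a/; rule 1 does not apply here → [s].
/a/ (word-final) occurs in an unstressed syllable → [ə] by rule 2.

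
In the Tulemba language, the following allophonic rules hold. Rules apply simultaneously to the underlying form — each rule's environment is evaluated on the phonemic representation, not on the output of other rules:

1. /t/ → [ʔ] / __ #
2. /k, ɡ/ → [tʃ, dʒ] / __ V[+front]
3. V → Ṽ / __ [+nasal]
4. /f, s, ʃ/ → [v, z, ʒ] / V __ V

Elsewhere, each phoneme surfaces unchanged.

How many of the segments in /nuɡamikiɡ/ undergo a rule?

Segments that undergo a rule: /a/ → [ã] (rule 3); /k/ → [tʃ] (rule 2).
All other segments surface unchanged.

2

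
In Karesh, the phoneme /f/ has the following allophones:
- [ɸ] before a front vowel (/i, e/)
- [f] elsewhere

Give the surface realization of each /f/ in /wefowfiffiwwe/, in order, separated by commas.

Occurrence 1 (position 3): no conditioning environment matches → elsewhere allophone [f].
Occurrence 2 (position 6): before a front vowel (/i, e/) → [ɸ].
Occurrence 3 (position 8): no conditioning environment matches → elsewhere allophone [f].
Occurrence 4 (position 9): before a front vowel (/i, e/) → [ɸ].

[f], [ɸ], [f], [ɸ]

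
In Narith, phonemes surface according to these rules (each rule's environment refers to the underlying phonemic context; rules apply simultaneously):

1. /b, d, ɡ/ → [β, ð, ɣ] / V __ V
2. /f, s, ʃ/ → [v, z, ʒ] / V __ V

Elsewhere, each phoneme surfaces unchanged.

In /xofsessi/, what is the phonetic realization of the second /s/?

[s]

/s/ (between /e/ and /s/) is in the target of rule 2 but the environment (between two vowels) is not met → [s].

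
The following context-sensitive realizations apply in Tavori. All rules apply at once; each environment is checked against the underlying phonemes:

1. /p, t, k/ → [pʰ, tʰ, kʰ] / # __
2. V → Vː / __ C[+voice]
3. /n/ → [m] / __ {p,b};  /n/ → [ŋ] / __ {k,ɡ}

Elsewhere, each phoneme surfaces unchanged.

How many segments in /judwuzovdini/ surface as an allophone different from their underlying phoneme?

4

Segments that undergo a rule: /u/ → [uː] (rule 2); /u/ → [uː] (rule 2); /o/ → [oː] (rule 2); /i/ → [iː] (rule 2).
All other segments surface unchanged.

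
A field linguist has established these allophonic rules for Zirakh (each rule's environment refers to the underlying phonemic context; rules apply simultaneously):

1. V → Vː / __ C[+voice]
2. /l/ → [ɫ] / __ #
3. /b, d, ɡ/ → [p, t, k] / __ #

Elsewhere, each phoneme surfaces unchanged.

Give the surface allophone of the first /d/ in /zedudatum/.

/d/ — between /e/ and /u/; rule 3 does not apply here → [d].

[d]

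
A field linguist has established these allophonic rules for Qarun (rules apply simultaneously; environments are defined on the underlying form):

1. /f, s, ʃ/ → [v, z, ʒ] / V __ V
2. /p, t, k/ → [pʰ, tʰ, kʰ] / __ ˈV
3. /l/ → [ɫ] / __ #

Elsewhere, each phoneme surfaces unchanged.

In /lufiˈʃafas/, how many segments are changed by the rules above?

Segments that undergo a rule: /f/ → [v] (rule 1); /ʃ/ → [ʒ] (rule 1); /f/ → [v] (rule 1).
All other segments surface unchanged.

3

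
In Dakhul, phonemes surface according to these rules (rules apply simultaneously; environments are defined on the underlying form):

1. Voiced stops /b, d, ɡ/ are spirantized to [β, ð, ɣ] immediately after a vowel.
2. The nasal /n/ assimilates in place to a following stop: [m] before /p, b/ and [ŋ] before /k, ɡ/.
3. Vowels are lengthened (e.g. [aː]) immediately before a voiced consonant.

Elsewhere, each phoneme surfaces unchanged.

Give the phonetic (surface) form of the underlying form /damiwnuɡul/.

/d/ (word-initial) is in the target of rule 1 but the environment (immediately after a vowel) is not met → [d].
/a/ meets the environment for rule 3 (before a voiced consonant) → [aː].
/i/ meets the environment for rule 3 (before a voiced consonant) → [iː].
/n/ (between /w/ and /u/): rule 2 targets it, but not before a labial or velar stop → unchanged [n].
Rule 3 applies to /u/ (between /n/ and /ɡ/: before a voiced consonant) → [uː].
/ɡ/ (between /u/ and /u/) occurs immediately after a vowel → [ɣ] by rule 1.
/u/ meets the environment for rule 3 (before a voiced consonant) → [uː].

[daːmiːwnuːɣuːl]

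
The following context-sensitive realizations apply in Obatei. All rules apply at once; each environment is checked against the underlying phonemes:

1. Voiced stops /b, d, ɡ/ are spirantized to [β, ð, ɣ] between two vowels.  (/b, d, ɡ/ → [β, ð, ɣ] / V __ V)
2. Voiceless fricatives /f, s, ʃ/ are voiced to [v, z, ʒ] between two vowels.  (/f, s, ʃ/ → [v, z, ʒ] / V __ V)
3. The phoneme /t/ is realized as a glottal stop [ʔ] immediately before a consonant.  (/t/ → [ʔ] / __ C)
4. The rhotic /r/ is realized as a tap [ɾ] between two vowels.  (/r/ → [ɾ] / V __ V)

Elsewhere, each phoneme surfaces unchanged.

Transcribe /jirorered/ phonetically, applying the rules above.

[jiɾoɾeɾed]

/j/ (word-initial) is unaffected → [j].
/i/ stays [i].
/r/ — between /i/ and /o/, between two vowels — surfaces as [ɾ] (rule 4).
/o/ stays [o].
Rule 4 applies to /r/ (between /o/ and /e/: between two vowels) → [ɾ].
/e/ stays [e].
/r/ — between /e/ and /e/, between two vowels — surfaces as [ɾ] (rule 4).
/e/ (between /r/ and /d/): no rule targets it → [e].
/d/ (word-final): rule 1 targets it, but not between two vowels → unchanged [d].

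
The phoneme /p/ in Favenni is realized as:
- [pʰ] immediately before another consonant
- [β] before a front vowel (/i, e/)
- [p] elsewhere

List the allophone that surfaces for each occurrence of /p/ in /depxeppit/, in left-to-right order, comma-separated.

Occurrence 1 (position 3): immediately before another consonant → [pʰ].
Occurrence 2 (position 6): immediately before another consonant → [pʰ].
Occurrence 3 (position 7): before a front vowel (/i, e/) → [β].

[pʰ], [pʰ], [β]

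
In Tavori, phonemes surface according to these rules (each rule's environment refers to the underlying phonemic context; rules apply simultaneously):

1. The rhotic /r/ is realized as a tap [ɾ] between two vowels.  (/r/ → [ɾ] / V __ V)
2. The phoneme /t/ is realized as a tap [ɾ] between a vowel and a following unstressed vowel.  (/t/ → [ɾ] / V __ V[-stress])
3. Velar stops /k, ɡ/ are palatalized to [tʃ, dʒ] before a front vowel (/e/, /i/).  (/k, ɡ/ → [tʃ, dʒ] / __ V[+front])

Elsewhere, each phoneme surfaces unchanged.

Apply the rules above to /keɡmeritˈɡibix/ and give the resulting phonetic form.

[tʃeɡmeɾitˈdʒibix]

/k/ (word-initial) occurs before a front vowel → [tʃ] by rule 3.
/e/ (between /k/ and /ɡ/): no rule targets it → [e].
/ɡ/ (between /e/ and /m/) is in the target of rule 3 but the environment (before a front vowel) is not met → [ɡ].
/m/ — not in any rule's target class → [m].
/e/ stays [e].
/r/ — between /e/ and /i/, between two vowels — surfaces as [ɾ] (rule 1).
/i/ (between /r/ and /t/) is unaffected → [i].
/t/ (between /i/ and /ɡ/) fails the environment for rule 2, so it stays [t].
/ɡ/ (between /t/ and /i/): before a front vowel, so rule 3 applies → [dʒ].
/i/ (between /ɡ/ and /b/) is unaffected → [i].
/b/ — not in any rule's target class → [b].
/i/ (between /b/ and /x/) is unaffected → [i].
/x/ — not in any rule's target class → [x].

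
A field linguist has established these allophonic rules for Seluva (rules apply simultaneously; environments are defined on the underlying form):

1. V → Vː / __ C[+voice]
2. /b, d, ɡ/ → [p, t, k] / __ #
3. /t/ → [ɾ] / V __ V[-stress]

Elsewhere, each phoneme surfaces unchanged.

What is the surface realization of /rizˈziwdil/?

[riːzˈziːwdiːl]

/r/ (word-initial): no rule targets it → [r].
Rule 1 applies to /i/ (between /r/ and /z/: before a voiced consonant) → [iː].
/z/ (between /i/ and /z/): no rule targets it → [z].
/z/ (between /z/ and /i/) is unaffected → [z].
/i/ meets the environment for rule 1 (before a voiced consonant) → [iː].
/w/ stays [w].
/d/ (between /w/ and /i/): rule 2 targets it, but not word-finally → unchanged [d].
/i/ (between /d/ and /l/): before a voiced consonant, so rule 1 applies → [iː].
/l/ — not in any rule's target class → [l].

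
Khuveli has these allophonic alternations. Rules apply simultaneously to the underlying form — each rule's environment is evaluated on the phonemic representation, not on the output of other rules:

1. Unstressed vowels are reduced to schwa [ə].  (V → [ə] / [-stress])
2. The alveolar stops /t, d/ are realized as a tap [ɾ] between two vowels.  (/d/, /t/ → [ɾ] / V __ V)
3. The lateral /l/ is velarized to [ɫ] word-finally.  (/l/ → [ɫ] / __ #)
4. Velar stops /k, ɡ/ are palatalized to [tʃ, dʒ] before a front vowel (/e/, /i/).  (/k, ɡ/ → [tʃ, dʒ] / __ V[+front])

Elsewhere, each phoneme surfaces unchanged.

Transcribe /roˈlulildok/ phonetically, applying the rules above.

[rəˈluləldək]

/o/ meets the environment for rule 1 (in an unstressed syllable) → [ə].
/l/ (between /o/ and /u/) fails the environment for rule 3, so it stays [l].
/u/ (between /l/ and /l/) fails the environment for rule 1, so it stays [u].
/l/ (between /u/ and /i/): rule 3 targets it, but not word-finally → unchanged [l].
/i/ meets the environment for rule 1 (in an unstressed syllable) → [ə].
/l/ (between /i/ and /d/): rule 3 targets it, but not word-finally → unchanged [l].
/d/ — between /l/ and /o/; rule 2 does not apply here → [d].
Rule 1 applies to /o/ (between /d/ and /k/: in an unstressed syllable) → [ə].
/k/ (word-final) fails the environment for rule 4, so it stays [k].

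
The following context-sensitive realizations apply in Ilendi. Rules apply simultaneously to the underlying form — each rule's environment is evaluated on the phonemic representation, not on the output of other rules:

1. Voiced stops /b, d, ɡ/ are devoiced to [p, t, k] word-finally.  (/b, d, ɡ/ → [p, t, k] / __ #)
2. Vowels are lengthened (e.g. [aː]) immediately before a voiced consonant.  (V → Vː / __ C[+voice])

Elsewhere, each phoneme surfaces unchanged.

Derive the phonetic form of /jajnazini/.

/j/ (word-initial): no rule targets it → [j].
Rule 2 applies to /a/ (between /j/ and /j/: before a voiced consonant) → [aː].
/j/ — not in any rule's target class → [j].
/n/ stays [n].
/a/ — between /n/ and /z/, before a voiced consonant — surfaces as [aː] (rule 2).
/z/ (between /a/ and /i/) is unaffected → [z].
/i/ (between /z/ and /n/) occurs before a voiced consonant → [iː] by rule 2.
/n/ (between /i/ and /i/) is unaffected → [n].
/i/ (word-final) fails the environment for rule 2, so it stays [i].

[jaːjnaːziːni]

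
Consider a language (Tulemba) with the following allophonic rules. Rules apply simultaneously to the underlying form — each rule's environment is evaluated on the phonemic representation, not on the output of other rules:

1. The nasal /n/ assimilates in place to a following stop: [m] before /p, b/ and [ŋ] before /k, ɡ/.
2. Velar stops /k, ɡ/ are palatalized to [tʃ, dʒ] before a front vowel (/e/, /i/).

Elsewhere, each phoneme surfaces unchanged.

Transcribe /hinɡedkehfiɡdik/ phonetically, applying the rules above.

/h/ — not in any rule's target class → [h].
/i/ stays [i].
/n/ (between /i/ and /ɡ/): before a labial or velar stop, so rule 1 applies → [ŋ].
Rule 2 applies to /ɡ/ (between /n/ and /e/: before a front vowel) → [dʒ].
/e/ stays [e].
/d/ (between /e/ and /k/): no rule targets it → [d].
/k/ meets the environment for rule 2 (before a front vowel) → [tʃ].
/e/ (between /k/ and /h/): no rule targets it → [e].
/h/ (between /e/ and /f/): no rule targets it → [h].
/f/ — not in any rule's target class → [f].
/i/ — not in any rule's target class → [i].
/ɡ/ (between /i/ and /d/): rule 2 targets it, but not before a front vowel → unchanged [ɡ].
/d/ (between /ɡ/ and /i/): no rule targets it → [d].
/i/ (between /d/ and /k/): no rule targets it → [i].
/k/ (word-final): rule 2 targets it, but not before a front vowel → unchanged [k].

[hiŋdʒedtʃehfiɡdik]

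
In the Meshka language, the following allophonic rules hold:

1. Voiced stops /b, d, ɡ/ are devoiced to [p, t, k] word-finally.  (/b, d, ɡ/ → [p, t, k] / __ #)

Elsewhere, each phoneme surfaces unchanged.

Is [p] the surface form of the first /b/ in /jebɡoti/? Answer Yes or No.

No

/b/ (between /e/ and /ɡ/) fails the environment for rule 1, so it stays [b].
The actual realization is [b], not [p].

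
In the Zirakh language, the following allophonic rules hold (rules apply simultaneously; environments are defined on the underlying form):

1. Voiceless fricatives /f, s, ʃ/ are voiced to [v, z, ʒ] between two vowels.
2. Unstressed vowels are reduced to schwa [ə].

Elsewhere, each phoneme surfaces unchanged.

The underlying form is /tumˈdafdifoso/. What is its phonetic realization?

[təmˈdafdəvəzə]

/t/ (word-initial) is unaffected → [t].
/u/ — between /t/ and /m/, in an unstressed syllable — surfaces as [ə] (rule 2).
/m/ (between /u/ and /d/): no rule targets it → [m].
/d/ — not in any rule's target class → [d].
/a/ (between /d/ and /f/) fails the environment for rule 2, so it stays [a].
/f/ — between /a/ and /d/; rule 1 does not apply here → [f].
/d/ (between /f/ and /i/) is unaffected → [d].
Rule 2 applies to /i/ (between /d/ and /f/: in an unstressed syllable) → [ə].
Rule 1 applies to /f/ (between /i/ and /o/: between two vowels) → [v].
/o/ — between /f/ and /s/, in an unstressed syllable — surfaces as [ə] (rule 2).
Rule 1 applies to /s/ (between /o/ and /o/: between two vowels) → [z].
/o/ (word-final): in an unstressed syllable, so rule 2 applies → [ə].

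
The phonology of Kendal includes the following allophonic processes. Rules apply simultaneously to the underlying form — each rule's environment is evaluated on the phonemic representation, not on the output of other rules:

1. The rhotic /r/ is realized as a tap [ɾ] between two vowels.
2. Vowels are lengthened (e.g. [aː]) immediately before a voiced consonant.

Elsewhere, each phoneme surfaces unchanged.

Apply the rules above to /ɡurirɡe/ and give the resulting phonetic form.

[ɡuːɾiːrɡe]

/ɡ/ — not in any rule's target class → [ɡ].
/u/ — between /ɡ/ and /r/, before a voiced consonant — surfaces as [uː] (rule 2).
/r/ meets the environment for rule 1 (between two vowels) → [ɾ].
/i/ (between /r/ and /r/) occurs before a voiced consonant → [iː] by rule 2.
/r/ (between /i/ and /ɡ/): rule 1 targets it, but not between two vowels → unchanged [r].
/ɡ/ — not in any rule's target class → [ɡ].
/e/ (word-final) fails the environment for rule 2, so it stays [e].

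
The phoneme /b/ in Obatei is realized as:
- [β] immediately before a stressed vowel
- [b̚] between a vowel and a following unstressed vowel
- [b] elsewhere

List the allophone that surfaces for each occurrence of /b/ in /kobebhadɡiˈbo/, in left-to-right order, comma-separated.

Occurrence 1 (position 3): between a vowel and a following unstressed vowel → [b̚].
Occurrence 2 (position 5): no conditioning environment matches → elsewhere allophone [b].
Occurrence 3 (position 11): immediately before a stressed vowel → [β].

[b̚], [b], [β]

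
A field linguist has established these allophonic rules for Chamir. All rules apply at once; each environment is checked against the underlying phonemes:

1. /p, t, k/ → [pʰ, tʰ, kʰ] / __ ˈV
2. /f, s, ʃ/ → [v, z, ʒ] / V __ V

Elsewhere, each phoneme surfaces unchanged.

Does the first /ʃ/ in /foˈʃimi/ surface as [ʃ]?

No

Rule 2 applies to /ʃ/ (between /o/ and /i/: between two vowels) → [ʒ].
The actual realization is [ʒ], not [ʃ].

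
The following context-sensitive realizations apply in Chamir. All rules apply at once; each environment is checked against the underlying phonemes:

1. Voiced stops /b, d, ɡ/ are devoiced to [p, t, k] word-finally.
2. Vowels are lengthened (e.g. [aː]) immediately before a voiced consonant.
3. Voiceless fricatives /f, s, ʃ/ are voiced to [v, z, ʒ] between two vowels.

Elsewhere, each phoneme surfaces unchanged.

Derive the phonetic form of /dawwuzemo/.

[daːwwuːzeːmo]

/d/ (word-initial): rule 1 targets it, but not word-finally → unchanged [d].
/a/ (between /d/ and /w/) occurs before a voiced consonant → [aː] by rule 2.
/w/ stays [w].
/w/ stays [w].
/u/ meets the environment for rule 2 (before a voiced consonant) → [uː].
/z/ (between /u/ and /e/): no rule targets it → [z].
/e/ (between /z/ and /m/) occurs before a voiced consonant → [eː] by rule 2.
/m/ — not in any rule's target class → [m].
/o/ (word-final) is in the target of rule 2 but the environment (before a voiced consonant) is not met → [o].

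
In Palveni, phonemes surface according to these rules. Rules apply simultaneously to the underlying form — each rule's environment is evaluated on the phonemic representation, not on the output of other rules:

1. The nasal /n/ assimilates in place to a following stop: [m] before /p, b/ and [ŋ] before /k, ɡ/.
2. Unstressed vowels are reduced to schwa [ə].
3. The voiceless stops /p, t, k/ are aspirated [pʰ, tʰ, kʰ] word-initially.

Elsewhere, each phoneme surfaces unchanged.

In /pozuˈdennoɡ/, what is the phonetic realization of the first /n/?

/n/ (between /e/ and /n/) is in the target of rule 1 but the environment (before a labial or velar stop) is not met → [n].

[n]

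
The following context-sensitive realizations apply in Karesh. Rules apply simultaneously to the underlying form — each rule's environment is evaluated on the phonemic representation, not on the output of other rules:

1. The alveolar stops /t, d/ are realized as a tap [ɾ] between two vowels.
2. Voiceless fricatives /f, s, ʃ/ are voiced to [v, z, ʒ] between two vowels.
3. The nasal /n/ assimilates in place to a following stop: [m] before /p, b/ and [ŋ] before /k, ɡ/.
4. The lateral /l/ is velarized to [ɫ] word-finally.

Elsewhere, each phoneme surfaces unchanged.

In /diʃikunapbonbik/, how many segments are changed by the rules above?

2

Segments that undergo a rule: /ʃ/ → [ʒ] (rule 2); /n/ → [m] (rule 3).
All other segments surface unchanged.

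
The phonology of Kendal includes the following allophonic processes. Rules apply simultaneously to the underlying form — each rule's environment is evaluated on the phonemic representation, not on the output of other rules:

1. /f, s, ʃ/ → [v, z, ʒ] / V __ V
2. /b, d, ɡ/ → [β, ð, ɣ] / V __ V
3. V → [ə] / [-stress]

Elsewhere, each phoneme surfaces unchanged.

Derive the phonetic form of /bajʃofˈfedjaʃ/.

/b/ (word-initial) fails the environment for rule 2, so it stays [b].
Rule 3 applies to /a/ (between /b/ and /j/: in an unstressed syllable) → [ə].
/j/ stays [j].
/ʃ/ — between /j/ and /o/; rule 1 does not apply here → [ʃ].
/o/ (between /ʃ/ and /f/) occurs in an unstressed syllable → [ə] by rule 3.
/f/ (between /o/ and /f/): rule 1 targets it, but not between two vowels → unchanged [f].
/f/ (between /f/ and /e/) is in the target of rule 1 but the environment (between two vowels) is not met → [f].
/e/ (between /f/ and /d/): rule 3 targets it, but not in an unstressed syllable → unchanged [e].
/d/ (between /e/ and /j/): rule 2 targets it, but not between two vowels → unchanged [d].
/j/ (between /d/ and /a/): no rule targets it → [j].
/a/ (between /j/ and /ʃ/): in an unstressed syllable, so rule 3 applies → [ə].
/ʃ/ (word-final) is in the target of rule 1 but the environment (between two vowels) is not met → [ʃ].

[bəjʃəfˈfedjəʃ]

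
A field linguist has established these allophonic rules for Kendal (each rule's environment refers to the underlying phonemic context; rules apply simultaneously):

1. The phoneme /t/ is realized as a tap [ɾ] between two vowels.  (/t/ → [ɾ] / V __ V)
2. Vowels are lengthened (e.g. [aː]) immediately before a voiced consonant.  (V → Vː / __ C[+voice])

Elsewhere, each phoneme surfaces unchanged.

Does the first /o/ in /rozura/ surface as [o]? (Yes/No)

No

Rule 2 applies to /o/ (between /r/ and /z/: before a voiced consonant) → [oː].
The actual realization is [oː], not [o].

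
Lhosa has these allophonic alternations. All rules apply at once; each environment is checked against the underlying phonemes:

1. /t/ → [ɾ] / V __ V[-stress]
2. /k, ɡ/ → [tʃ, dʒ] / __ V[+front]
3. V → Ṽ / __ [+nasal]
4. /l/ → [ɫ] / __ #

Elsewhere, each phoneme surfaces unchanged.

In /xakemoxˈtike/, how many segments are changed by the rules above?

Segments that undergo a rule: /k/ → [tʃ] (rule 2); /e/ → [ẽ] (rule 3); /k/ → [tʃ] (rule 2).
All other segments surface unchanged.

3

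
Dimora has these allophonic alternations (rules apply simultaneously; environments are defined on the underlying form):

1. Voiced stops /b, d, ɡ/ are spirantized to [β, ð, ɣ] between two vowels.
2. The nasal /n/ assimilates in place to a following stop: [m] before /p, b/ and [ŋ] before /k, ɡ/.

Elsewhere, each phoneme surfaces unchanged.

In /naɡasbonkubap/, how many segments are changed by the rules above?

Segments that undergo a rule: /ɡ/ → [ɣ] (rule 1); /n/ → [ŋ] (rule 2); /b/ → [β] (rule 1).
All other segments surface unchanged.

3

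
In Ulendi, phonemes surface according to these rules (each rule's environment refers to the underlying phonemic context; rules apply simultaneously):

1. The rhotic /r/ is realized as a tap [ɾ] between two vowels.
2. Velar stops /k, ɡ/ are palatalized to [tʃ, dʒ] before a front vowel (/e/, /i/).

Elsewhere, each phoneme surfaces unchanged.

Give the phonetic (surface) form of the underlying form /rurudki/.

[ruɾudtʃi]

/r/ (word-initial) is in the target of rule 1 but the environment (between two vowels) is not met → [r].
/u/ — not in any rule's target class → [u].
/r/ — between /u/ and /u/, between two vowels — surfaces as [ɾ] (rule 1).
/u/ (between /r/ and /d/): no rule targets it → [u].
/d/ (between /u/ and /k/): no rule targets it → [d].
/k/ (between /d/ and /i/) occurs before a front vowel → [tʃ] by rule 2.
/i/ (word-final): no rule targets it → [i].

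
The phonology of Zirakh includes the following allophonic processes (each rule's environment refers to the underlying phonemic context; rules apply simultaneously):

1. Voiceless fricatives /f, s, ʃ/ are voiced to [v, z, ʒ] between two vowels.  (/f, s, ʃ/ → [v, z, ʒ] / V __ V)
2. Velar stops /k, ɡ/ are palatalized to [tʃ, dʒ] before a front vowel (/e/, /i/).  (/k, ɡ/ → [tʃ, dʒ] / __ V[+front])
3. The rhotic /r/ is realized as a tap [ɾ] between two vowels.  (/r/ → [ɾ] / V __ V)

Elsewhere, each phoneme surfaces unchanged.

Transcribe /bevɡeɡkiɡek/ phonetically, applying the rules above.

[bevdʒeɡtʃidʒek]

/b/ stays [b].
/e/ (between /b/ and /v/) is unaffected → [e].
/v/ — not in any rule's target class → [v].
/ɡ/ (between /v/ and /e/) occurs before a front vowel → [dʒ] by rule 2.
/e/ (between /ɡ/ and /ɡ/) is unaffected → [e].
/ɡ/ (between /e/ and /k/): rule 2 targets it, but not before a front vowel → unchanged [ɡ].
Rule 2 applies to /k/ (between /ɡ/ and /i/: before a front vowel) → [tʃ].
/i/ stays [i].
/ɡ/ (between /i/ and /e/) occurs before a front vowel → [dʒ] by rule 2.
/e/ (between /ɡ/ and /k/): no rule targets it → [e].
/k/ (word-final) fails the environment for rule 2, so it stays [k].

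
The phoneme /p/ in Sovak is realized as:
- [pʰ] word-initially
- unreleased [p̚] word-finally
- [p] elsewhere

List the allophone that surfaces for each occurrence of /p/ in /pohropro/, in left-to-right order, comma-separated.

Occurrence 1 (position 1): word-initially → [pʰ].
Occurrence 2 (position 6): no conditioning environment matches → elsewhere allophone [p].

[pʰ], [p]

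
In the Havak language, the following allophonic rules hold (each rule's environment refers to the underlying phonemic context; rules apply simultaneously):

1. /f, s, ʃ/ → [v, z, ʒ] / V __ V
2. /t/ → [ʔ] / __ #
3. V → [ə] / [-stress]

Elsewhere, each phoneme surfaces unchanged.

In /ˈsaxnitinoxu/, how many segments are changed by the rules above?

4

Segments that undergo a rule: /i/ → [ə] (rule 3); /i/ → [ə] (rule 3); /o/ → [ə] (rule 3); /u/ → [ə] (rule 3).
All other segments surface unchanged.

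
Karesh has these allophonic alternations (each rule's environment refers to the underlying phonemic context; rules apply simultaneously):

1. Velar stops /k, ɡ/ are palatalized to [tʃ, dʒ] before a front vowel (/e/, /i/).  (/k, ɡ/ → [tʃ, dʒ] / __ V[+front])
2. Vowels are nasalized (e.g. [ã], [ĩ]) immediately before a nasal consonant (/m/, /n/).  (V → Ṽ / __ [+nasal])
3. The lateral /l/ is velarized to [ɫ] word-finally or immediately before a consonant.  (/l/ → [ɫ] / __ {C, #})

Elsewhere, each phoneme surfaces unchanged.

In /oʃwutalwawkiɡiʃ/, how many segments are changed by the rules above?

3

Segments that undergo a rule: /l/ → [ɫ] (rule 3); /k/ → [tʃ] (rule 1); /ɡ/ → [dʒ] (rule 1).
All other segments surface unchanged.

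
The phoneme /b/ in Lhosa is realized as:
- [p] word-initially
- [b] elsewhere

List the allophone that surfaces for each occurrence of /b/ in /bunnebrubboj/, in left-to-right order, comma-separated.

[p], [b], [b], [b]

Occurrence 1 (position 1): word-initially → [p].
Occurrence 2 (position 6): no conditioning environment matches → elsewhere allophone [b].
Occurrence 3 (position 9): no conditioning environment matches → elsewhere allophone [b].
Occurrence 4 (position 10): no conditioning environment matches → elsewhere allophone [b].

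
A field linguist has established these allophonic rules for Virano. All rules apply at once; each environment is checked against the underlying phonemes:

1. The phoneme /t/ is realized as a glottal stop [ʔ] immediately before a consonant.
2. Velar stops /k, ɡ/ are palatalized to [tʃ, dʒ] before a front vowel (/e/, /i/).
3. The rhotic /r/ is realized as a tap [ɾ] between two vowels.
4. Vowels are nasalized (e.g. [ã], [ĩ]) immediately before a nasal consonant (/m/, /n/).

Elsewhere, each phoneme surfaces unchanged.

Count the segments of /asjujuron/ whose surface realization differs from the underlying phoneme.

2

Segments that undergo a rule: /r/ → [ɾ] (rule 3); /o/ → [õ] (rule 4).
All other segments surface unchanged.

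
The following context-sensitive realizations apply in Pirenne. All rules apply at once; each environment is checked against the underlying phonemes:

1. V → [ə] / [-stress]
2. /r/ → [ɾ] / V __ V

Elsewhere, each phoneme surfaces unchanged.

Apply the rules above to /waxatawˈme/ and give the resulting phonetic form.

[wəxətəwˈme]

/w/ (word-initial): no rule targets it → [w].
/a/ meets the environment for rule 1 (in an unstressed syllable) → [ə].
/x/ (between /a/ and /a/) is unaffected → [x].
/a/ meets the environment for rule 1 (in an unstressed syllable) → [ə].
/t/ — not in any rule's target class → [t].
/a/ (between /t/ and /w/): in an unstressed syllable, so rule 1 applies → [ə].
/w/ (between /a/ and /m/) is unaffected → [w].
/m/ (between /w/ and /e/) is unaffected → [m].
/e/ (word-final) is in the target of rule 1 but the environment (in an unstressed syllable) is not met → [e].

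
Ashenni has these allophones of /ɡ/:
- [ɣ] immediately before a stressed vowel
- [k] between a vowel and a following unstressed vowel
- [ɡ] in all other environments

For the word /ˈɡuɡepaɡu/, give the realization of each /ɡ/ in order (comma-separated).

Occurrence 1 (position 1): immediately before a stressed vowel → [ɣ].
Occurrence 2 (position 3): between a vowel and a following unstressed vowel → [k].
Occurrence 3 (position 7): between a vowel and a following unstressed vowel → [k].

[ɣ], [k], [k]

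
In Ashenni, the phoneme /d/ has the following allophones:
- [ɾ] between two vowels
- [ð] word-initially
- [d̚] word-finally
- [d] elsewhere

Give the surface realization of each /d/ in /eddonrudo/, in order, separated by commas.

Occurrence 1 (position 2): no conditioning environment matches → elsewhere allophone [d].
Occurrence 2 (position 3): no conditioning environment matches → elsewhere allophone [d].
Occurrence 3 (position 8): between two vowels → [ɾ].

[d], [d], [ɾ]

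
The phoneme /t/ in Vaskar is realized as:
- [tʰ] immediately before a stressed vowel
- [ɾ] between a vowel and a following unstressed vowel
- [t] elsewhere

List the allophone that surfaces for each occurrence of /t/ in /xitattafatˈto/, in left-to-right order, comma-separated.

[ɾ], [t], [t], [t], [tʰ]

Occurrence 1 (position 3): between a vowel and an unstressed vowel → [ɾ].
Occurrence 2 (position 5): no conditioning environment matches → elsewhere allophone [t].
Occurrence 3 (position 6): no conditioning environment matches → elsewhere allophone [t].
Occurrence 4 (position 10): no conditioning environment matches → elsewhere allophone [t].
Occurrence 5 (position 11): immediately before a stressed vowel → [tʰ].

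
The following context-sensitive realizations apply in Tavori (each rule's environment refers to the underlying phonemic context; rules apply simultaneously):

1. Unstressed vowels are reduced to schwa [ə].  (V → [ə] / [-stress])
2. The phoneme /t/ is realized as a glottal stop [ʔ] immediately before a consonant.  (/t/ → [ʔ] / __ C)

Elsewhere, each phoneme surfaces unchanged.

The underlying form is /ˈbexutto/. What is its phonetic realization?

/e/ (between /b/ and /x/) is in the target of rule 1 but the environment (in an unstressed syllable) is not met → [e].
/u/ — between /x/ and /t/, in an unstressed syllable — surfaces as [ə] (rule 1).
Rule 2 applies to /t/ (between /u/ and /t/: immediately before a consonant) → [ʔ].
/t/ (between /t/ and /o/) is in the target of rule 2 but the environment (immediately before a consonant) is not met → [t].
Rule 1 applies to /o/ (word-final: in an unstressed syllable) → [ə].

[ˈbexəʔtə]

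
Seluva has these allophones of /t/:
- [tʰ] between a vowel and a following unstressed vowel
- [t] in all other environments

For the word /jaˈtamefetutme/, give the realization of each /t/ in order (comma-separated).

[t], [tʰ], [t]

Occurrence 1 (position 3): no conditioning environment matches → elsewhere allophone [t].
Occurrence 2 (position 9): between a vowel and a following unstressed vowel → [tʰ].
Occurrence 3 (position 11): no conditioning environment matches → elsewhere allophone [t].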